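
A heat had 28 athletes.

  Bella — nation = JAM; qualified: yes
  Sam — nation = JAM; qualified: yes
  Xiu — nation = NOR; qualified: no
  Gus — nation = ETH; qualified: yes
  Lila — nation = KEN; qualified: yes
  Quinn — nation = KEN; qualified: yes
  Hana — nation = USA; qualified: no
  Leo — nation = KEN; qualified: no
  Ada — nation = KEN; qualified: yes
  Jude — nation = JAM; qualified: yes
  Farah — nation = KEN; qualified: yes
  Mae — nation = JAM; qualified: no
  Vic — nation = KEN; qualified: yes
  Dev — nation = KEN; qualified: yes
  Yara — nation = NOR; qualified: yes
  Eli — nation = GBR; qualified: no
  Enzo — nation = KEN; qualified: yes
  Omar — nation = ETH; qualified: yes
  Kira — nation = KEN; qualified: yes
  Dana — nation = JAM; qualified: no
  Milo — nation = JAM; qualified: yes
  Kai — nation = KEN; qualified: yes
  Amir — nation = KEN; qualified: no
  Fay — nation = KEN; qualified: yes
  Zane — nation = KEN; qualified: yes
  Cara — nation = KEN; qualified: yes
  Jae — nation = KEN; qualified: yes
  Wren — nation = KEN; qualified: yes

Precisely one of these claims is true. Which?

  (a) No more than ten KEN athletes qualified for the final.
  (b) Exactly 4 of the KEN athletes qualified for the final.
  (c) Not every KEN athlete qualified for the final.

(c)

|A| = 16, |A ∩ B| = 14, |A ∖ B| = 2.
(a) requires |A ∩ B| ≤ 10: false.
(b) requires |A ∩ B| = 4: false.
(c) requires A ⊄ B (|A ∖ B| ≥ 1): true.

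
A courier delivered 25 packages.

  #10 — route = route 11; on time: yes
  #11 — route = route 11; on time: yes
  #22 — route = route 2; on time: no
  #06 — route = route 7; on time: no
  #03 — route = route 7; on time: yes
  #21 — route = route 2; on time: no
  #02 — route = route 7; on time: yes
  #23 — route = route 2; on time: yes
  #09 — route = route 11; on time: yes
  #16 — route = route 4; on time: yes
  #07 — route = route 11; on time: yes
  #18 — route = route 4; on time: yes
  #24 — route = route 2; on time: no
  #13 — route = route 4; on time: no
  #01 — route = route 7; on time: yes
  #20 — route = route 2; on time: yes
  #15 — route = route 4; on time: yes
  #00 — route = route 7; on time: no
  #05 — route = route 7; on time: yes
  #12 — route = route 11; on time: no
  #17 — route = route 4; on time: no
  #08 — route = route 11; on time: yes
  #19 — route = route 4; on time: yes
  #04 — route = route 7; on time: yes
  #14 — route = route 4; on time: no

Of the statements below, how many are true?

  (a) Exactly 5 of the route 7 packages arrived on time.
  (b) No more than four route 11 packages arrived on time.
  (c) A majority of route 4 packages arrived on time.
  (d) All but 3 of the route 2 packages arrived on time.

(a) route 7: |A| = 7, |A ∩ B| = 5; needs |A ∩ B| = 5 — true.
(b) route 11: |A| = 6, |A ∩ B| = 5; needs |A ∩ B| ≤ 4 — false.
(c) route 4: |A| = 7, |A ∩ B| = 4; needs |A ∩ B| > |A ∖ B| — true.
(d) route 2: |A| = 5, |A ∩ B| = 2; needs |A ∖ B| = 3 — true.

3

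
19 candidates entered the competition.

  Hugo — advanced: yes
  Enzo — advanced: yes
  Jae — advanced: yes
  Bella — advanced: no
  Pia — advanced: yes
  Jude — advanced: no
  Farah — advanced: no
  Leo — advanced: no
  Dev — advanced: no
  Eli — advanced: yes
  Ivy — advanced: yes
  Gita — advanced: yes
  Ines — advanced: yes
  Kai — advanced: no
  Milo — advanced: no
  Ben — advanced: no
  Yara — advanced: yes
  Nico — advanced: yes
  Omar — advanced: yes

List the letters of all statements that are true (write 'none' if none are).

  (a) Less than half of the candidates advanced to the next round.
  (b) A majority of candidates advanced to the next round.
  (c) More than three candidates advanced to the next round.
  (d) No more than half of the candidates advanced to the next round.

(b), (c)

|A| = 19, |A ∩ B| = 11, |A ∖ B| = 8.
(a) |A ∩ B| < |A ∖ B|: fails.
(b) |A ∩ B| > |A ∖ B|: holds.
(c) |A ∩ B| > 3: holds.
(d) |A ∩ B| ≤ |A ∖ B|: fails.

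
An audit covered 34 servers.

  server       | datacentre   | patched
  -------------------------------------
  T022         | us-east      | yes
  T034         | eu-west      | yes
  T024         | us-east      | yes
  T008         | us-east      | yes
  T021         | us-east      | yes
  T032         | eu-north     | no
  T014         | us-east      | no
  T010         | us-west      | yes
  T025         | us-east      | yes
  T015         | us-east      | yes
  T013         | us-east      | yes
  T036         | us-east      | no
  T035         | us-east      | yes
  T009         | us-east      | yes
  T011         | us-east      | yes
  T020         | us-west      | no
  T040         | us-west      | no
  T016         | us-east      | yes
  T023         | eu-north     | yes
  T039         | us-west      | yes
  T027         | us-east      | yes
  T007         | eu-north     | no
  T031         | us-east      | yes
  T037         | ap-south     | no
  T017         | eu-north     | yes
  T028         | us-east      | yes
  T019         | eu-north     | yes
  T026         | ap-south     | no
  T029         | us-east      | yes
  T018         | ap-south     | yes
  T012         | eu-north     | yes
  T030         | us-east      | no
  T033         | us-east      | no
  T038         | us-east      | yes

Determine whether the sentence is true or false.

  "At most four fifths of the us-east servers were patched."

'At most four fifths of the us-east servers were patched' holds iff |A ∩ B| / |A| ≤ 4/5.
|A| = 20, |A ∩ B| = 16, |A ∖ B| = 4.
|A ∩ B|/|A| = 16/20, so the statement is true.

True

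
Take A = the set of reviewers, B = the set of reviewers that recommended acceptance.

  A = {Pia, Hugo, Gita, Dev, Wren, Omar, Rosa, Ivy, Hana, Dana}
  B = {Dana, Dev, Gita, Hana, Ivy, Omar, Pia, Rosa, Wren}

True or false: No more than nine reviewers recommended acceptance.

'No more than nine reviewers recommended acceptance' holds iff |A ∩ B| ≤ 9.
A (the restrictor) = {Pia, Hugo, Gita, Dev, Wren, Omar, Rosa, Ivy, Hana, Dana}, |A| = 10.
A ∩ B = {Pia, Gita, Dev, Wren, Omar, Rosa, Ivy, Hana, Dana}, so |A ∩ B| = 9.
|A ∩ B| = 9, so the statement is true.

True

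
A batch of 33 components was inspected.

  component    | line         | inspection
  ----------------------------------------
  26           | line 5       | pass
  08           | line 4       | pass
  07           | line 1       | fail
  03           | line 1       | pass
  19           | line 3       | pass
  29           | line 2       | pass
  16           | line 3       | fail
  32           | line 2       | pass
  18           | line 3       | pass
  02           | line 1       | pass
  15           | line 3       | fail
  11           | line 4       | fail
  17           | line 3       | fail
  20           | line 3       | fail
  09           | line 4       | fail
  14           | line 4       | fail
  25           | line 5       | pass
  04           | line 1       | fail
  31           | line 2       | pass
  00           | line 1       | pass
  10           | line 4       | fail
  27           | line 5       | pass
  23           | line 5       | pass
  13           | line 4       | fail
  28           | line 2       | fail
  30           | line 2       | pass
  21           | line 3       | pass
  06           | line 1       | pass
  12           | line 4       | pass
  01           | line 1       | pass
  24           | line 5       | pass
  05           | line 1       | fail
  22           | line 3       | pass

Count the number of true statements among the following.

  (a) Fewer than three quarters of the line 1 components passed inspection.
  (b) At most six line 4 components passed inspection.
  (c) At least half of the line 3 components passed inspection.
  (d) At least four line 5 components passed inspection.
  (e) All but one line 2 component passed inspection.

5

(a) line 1: |A| = 8, |A ∩ B| = 5; needs |A ∩ B| / |A| < 3/4 — true.
(b) line 4: |A| = 7, |A ∩ B| = 2; needs |A ∩ B| ≤ 6 — true.
(c) line 3: |A| = 8, |A ∩ B| = 4; needs |A ∩ B| ≥ |A ∖ B| — true.
(d) line 5: |A| = 5, |A ∩ B| = 5; needs |A ∩ B| ≥ 4 — true.
(e) line 2: |A| = 5, |A ∩ B| = 4; needs |A ∖ B| = 1 — true.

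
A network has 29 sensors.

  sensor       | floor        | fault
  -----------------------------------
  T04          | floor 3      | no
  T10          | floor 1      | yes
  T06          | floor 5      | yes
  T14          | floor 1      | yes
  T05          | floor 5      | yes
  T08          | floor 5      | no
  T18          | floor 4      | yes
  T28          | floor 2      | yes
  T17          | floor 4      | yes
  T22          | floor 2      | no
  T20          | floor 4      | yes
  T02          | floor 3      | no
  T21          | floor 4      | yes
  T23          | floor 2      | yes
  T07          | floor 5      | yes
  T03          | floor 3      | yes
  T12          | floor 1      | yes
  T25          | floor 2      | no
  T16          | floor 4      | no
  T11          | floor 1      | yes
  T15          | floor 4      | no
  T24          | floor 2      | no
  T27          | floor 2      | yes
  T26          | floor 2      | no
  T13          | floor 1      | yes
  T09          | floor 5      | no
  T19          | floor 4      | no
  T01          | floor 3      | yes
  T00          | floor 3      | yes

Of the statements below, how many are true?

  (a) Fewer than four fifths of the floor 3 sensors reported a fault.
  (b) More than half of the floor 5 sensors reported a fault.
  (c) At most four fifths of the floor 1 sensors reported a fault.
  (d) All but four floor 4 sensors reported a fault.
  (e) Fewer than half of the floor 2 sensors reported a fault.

3

(a) floor 3: |A| = 5, |A ∩ B| = 3; needs |A ∩ B| / |A| < 4/5 — true.
(b) floor 5: |A| = 5, |A ∩ B| = 3; needs |A ∩ B| > |A ∖ B| — true.
(c) floor 1: |A| = 5, |A ∩ B| = 5; needs |A ∩ B| / |A| ≤ 4/5 — false.
(d) floor 4: |A| = 7, |A ∩ B| = 4; needs |A ∖ B| = 4 — false.
(e) floor 2: |A| = 7, |A ∩ B| = 3; needs |A ∩ B| < |A ∖ B| — true.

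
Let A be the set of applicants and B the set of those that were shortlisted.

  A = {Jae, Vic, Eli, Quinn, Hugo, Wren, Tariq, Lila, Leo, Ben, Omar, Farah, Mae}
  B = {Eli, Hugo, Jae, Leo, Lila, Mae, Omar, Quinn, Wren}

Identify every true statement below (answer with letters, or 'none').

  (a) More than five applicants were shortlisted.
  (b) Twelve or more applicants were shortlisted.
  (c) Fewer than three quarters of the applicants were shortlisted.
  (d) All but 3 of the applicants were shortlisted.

(a), (c)

|A| = 13, |A ∩ B| = 9, |A ∖ B| = 4.
(a) |A ∩ B| > 5: holds.
(b) |A ∩ B| ≥ 12: fails.
(c) |A ∩ B| / |A| < 3/4: holds.
(d) |A ∖ B| = 3: fails.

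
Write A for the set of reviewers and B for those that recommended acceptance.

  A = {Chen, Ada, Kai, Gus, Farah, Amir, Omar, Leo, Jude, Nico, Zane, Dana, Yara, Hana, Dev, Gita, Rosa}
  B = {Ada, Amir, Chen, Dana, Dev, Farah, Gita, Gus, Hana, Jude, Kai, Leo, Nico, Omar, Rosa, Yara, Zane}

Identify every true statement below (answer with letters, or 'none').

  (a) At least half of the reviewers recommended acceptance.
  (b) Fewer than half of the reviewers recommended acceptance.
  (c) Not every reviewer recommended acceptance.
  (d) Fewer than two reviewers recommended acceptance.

|A| = 17, |A ∩ B| = 17, |A ∖ B| = 0.
(a) |A ∩ B| ≥ |A ∖ B|: holds.
(b) |A ∩ B| < |A ∖ B|: fails.
(c) A ⊄ B (|A ∖ B| ≥ 1): fails.
(d) |A ∩ B| < 2: fails.

(a)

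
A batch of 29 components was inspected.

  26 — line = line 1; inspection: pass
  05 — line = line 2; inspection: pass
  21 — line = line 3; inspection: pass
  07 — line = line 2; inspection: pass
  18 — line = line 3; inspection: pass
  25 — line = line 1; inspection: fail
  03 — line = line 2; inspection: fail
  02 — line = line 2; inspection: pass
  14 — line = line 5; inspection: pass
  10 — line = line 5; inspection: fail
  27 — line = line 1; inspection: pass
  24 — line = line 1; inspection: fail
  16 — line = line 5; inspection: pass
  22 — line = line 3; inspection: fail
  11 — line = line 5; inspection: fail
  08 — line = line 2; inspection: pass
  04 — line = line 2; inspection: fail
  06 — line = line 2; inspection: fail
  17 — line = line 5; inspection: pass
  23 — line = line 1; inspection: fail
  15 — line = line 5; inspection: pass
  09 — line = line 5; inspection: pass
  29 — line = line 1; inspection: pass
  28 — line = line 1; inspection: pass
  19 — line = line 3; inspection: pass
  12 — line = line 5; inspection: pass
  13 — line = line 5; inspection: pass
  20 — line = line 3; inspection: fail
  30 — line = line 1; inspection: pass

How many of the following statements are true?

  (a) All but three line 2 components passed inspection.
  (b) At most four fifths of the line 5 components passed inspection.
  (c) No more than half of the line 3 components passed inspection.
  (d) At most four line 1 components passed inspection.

(a) line 2: |A| = 7, |A ∩ B| = 4; needs |A ∖ B| = 3 — true.
(b) line 5: |A| = 9, |A ∩ B| = 7; needs |A ∩ B| / |A| ≤ 4/5 — true.
(c) line 3: |A| = 5, |A ∩ B| = 3; needs |A ∩ B| ≤ |A ∖ B| — false.
(d) line 1: |A| = 8, |A ∩ B| = 5; needs |A ∩ B| ≤ 4 — false.

2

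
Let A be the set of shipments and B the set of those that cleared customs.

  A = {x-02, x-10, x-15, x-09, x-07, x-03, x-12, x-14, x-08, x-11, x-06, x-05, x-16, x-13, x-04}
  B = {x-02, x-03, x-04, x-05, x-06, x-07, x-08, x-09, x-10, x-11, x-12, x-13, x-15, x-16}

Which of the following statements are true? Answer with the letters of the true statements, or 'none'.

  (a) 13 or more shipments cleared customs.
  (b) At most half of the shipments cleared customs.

|A| = 15, |A ∩ B| = 14, |A ∖ B| = 1.
(a) |A ∩ B| ≥ 13: holds.
(b) |A ∩ B| ≤ |A ∖ B|: fails.

(a)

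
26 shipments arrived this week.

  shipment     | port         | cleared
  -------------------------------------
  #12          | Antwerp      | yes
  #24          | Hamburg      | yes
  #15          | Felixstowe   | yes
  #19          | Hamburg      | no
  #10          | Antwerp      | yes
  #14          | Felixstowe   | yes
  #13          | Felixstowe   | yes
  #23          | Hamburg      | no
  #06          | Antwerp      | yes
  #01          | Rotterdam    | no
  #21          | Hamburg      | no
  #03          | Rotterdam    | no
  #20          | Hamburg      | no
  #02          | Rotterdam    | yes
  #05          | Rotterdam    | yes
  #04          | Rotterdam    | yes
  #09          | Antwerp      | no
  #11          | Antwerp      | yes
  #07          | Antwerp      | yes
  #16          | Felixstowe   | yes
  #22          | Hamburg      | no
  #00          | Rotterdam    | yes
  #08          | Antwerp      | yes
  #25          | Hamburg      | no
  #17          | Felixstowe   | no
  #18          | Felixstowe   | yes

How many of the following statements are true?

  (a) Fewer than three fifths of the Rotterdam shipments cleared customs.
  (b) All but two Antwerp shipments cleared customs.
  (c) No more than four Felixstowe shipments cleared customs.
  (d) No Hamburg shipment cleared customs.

(a) Rotterdam: |A| = 6, |A ∩ B| = 4; needs |A ∩ B| / |A| < 3/5 — false.
(b) Antwerp: |A| = 7, |A ∩ B| = 6; needs |A ∖ B| = 2 — false.
(c) Felixstowe: |A| = 6, |A ∩ B| = 5; needs |A ∩ B| ≤ 4 — false.
(d) Hamburg: |A| = 7, |A ∩ B| = 1; needs A ∩ B = ∅ (|A ∩ B| = 0) — false.

0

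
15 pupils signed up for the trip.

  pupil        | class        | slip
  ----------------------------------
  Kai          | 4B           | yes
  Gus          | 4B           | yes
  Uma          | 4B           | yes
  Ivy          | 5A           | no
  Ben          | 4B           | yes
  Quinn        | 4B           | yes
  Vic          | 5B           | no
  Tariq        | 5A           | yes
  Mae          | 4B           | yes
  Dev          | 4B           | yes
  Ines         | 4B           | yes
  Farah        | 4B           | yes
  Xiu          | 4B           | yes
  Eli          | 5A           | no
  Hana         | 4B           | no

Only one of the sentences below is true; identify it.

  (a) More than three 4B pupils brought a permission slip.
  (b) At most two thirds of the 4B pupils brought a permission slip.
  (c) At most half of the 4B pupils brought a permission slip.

(a)

|A| = 11, |A ∩ B| = 10, |A ∖ B| = 1.
(a) requires |A ∩ B| > 3: true.
(b) requires |A ∩ B| / |A| ≤ 2/3: false.
(c) requires |A ∩ B| ≤ |A ∖ B|: false.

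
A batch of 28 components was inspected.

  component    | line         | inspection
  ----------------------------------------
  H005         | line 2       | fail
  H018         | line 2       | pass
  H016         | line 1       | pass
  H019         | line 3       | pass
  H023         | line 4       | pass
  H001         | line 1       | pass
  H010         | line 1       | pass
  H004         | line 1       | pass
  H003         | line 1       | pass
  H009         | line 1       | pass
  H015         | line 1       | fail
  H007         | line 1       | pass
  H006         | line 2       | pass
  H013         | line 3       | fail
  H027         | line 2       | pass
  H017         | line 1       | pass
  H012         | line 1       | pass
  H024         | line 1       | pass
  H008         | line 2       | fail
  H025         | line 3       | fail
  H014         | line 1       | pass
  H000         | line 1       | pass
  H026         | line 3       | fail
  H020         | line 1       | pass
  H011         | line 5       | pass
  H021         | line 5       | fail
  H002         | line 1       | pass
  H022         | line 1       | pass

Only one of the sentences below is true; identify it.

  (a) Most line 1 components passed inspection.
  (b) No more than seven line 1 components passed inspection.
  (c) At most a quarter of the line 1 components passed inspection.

|A| = 16, |A ∩ B| = 15, |A ∖ B| = 1.
(a) requires |A ∩ B| > |A ∖ B|: true.
(b) requires |A ∩ B| ≤ 7: false.
(c) requires |A ∩ B| / |A| ≤ 1/4: false.

(a)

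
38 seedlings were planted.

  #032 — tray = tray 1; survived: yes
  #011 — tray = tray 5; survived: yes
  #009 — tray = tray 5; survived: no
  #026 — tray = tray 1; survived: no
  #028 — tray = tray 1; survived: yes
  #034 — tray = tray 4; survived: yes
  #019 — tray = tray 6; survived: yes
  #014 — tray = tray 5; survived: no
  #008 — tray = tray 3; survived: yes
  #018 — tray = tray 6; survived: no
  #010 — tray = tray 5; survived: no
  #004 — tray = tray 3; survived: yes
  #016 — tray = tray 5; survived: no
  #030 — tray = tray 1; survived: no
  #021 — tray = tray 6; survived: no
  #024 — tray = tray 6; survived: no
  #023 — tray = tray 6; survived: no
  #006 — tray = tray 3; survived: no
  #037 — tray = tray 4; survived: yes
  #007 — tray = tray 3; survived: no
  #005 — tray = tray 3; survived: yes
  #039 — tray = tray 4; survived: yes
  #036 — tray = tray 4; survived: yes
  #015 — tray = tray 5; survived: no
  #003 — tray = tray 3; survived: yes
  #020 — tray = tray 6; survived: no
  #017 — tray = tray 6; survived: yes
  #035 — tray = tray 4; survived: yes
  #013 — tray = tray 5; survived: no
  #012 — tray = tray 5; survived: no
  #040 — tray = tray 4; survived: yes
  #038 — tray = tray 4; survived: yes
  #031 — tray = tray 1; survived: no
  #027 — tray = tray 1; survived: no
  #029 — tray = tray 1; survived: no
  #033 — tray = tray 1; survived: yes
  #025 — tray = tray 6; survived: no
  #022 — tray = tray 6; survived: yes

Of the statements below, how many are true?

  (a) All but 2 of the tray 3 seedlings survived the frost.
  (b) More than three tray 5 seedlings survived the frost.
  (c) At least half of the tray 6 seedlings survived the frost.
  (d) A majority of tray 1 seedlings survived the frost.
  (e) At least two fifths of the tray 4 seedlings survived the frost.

2

(a) tray 3: |A| = 6, |A ∩ B| = 4; needs |A ∖ B| = 2 — true.
(b) tray 5: |A| = 8, |A ∩ B| = 1; needs |A ∩ B| > 3 — false.
(c) tray 6: |A| = 9, |A ∩ B| = 3; needs |A ∩ B| ≥ |A ∖ B| — false.
(d) tray 1: |A| = 8, |A ∩ B| = 3; needs |A ∩ B| > |A ∖ B| — false.
(e) tray 4: |A| = 7, |A ∩ B| = 7; needs |A ∩ B| / |A| ≥ 2/5 — true.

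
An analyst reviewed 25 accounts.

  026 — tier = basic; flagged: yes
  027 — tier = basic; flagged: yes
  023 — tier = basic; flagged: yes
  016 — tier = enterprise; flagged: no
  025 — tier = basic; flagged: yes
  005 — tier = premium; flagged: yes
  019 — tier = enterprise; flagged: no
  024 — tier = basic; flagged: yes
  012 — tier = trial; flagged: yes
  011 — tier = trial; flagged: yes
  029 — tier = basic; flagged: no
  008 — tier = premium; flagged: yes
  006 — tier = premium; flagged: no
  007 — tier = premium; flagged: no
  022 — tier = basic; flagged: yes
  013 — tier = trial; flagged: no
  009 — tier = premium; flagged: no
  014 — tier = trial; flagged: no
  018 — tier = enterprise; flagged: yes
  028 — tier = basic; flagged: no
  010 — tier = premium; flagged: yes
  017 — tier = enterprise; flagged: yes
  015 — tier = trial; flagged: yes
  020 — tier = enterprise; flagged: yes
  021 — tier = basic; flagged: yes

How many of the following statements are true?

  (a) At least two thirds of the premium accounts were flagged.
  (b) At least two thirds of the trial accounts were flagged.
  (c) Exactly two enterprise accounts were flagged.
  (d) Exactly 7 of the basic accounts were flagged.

(a) premium: |A| = 6, |A ∩ B| = 3; needs |A ∩ B| / |A| ≥ 2/3 — false.
(b) trial: |A| = 5, |A ∩ B| = 3; needs |A ∩ B| / |A| ≥ 2/3 — false.
(c) enterprise: |A| = 5, |A ∩ B| = 3; needs |A ∩ B| = 2 — false.
(d) basic: |A| = 9, |A ∩ B| = 7; needs |A ∩ B| = 7 — true.

1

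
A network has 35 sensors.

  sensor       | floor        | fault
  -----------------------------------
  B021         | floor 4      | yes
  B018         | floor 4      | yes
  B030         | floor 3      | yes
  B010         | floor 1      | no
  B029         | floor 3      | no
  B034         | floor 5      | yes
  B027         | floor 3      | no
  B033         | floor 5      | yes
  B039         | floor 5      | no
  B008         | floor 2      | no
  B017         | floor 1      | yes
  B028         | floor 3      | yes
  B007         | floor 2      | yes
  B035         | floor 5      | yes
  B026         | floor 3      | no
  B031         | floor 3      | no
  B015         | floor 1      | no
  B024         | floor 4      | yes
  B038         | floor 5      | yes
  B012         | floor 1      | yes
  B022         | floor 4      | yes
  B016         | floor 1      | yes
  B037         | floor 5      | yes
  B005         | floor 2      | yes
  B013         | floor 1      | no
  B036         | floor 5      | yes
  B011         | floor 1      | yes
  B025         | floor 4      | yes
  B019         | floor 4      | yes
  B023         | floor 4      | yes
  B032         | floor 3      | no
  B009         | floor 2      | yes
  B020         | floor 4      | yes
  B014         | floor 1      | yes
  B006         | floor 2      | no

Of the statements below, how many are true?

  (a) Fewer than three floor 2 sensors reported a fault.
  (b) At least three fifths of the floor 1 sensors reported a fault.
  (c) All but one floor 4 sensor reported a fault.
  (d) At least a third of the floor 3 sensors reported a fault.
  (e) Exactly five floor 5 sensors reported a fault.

(a) floor 2: |A| = 5, |A ∩ B| = 3; needs |A ∩ B| < 3 — false.
(b) floor 1: |A| = 8, |A ∩ B| = 5; needs |A ∩ B| / |A| ≥ 3/5 — true.
(c) floor 4: |A| = 8, |A ∩ B| = 8; needs |A ∖ B| = 1 — false.
(d) floor 3: |A| = 7, |A ∩ B| = 2; needs |A ∩ B| / |A| ≥ 1/3 — false.
(e) floor 5: |A| = 7, |A ∩ B| = 6; needs |A ∩ B| = 5 — false.

1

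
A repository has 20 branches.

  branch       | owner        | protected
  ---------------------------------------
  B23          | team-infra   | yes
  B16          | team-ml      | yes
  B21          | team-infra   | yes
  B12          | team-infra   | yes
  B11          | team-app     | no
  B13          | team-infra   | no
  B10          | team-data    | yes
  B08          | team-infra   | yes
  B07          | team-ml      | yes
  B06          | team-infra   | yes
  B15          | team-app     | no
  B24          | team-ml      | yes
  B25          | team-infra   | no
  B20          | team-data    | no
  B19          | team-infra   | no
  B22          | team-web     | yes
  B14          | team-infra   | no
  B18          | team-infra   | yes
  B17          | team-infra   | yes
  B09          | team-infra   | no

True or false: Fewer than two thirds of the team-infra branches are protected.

True

Truth condition: |A ∩ B| / |A| < 2/3.
A (the restrictor) = {B23, B21, B12, B13, B08, B06, B25, B19, B14, B18, B17, B09}, |A| = 12.
A ∩ B = {B23, B21, B12, B08, B06, B18, B17}, so |A ∩ B| = 7.
A ∖ B = {B13, B25, B19, B14, B09}, so |A ∖ B| = 5.
|A ∩ B|/|A| = 7/12, so the statement is true.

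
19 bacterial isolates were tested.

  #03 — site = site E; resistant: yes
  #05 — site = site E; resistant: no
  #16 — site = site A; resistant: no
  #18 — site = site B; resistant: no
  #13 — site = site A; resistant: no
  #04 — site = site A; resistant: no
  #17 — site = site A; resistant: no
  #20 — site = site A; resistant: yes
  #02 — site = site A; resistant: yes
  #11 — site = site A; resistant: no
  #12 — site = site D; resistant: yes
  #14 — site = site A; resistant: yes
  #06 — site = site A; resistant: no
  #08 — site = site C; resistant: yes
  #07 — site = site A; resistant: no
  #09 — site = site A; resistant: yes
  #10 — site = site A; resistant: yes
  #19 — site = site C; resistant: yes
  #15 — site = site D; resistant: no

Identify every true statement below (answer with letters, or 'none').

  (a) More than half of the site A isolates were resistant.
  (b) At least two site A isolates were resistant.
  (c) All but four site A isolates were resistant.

(b)

|A| = 12, |A ∩ B| = 5, |A ∖ B| = 7.
(a) |A ∩ B| > |A ∖ B|: fails.
(b) |A ∩ B| ≥ 2: holds.
(c) |A ∖ B| = 4: fails.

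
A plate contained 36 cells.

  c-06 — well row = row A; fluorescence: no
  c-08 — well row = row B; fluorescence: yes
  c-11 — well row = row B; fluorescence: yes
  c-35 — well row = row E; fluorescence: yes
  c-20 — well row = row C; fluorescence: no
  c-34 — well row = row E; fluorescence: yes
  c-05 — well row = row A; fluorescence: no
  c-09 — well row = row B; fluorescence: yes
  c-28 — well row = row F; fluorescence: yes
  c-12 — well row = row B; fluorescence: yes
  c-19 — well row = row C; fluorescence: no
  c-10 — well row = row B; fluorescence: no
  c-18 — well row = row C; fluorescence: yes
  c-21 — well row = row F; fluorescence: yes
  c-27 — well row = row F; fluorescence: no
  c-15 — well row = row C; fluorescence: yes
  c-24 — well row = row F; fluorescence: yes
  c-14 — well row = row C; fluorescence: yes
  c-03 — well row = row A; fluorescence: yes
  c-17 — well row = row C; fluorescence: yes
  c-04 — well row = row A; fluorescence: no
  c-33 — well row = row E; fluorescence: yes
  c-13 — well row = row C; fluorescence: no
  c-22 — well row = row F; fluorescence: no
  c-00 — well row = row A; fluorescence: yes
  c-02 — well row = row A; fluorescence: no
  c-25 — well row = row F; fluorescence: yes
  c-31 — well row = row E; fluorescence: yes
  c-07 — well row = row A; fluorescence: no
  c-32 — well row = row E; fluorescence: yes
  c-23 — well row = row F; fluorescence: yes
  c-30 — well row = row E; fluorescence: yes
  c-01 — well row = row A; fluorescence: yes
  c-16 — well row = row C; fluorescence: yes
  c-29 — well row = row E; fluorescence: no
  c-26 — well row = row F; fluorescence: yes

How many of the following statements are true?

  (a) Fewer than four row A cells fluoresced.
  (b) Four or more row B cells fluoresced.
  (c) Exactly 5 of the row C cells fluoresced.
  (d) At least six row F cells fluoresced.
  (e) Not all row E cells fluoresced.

(a) row A: |A| = 8, |A ∩ B| = 3; needs |A ∩ B| < 4 — true.
(b) row B: |A| = 5, |A ∩ B| = 4; needs |A ∩ B| ≥ 4 — true.
(c) row C: |A| = 8, |A ∩ B| = 5; needs |A ∩ B| = 5 — true.
(d) row F: |A| = 8, |A ∩ B| = 6; needs |A ∩ B| ≥ 6 — true.
(e) row E: |A| = 7, |A ∩ B| = 6; needs A ⊄ B (|A ∖ B| ≥ 1) — true.

5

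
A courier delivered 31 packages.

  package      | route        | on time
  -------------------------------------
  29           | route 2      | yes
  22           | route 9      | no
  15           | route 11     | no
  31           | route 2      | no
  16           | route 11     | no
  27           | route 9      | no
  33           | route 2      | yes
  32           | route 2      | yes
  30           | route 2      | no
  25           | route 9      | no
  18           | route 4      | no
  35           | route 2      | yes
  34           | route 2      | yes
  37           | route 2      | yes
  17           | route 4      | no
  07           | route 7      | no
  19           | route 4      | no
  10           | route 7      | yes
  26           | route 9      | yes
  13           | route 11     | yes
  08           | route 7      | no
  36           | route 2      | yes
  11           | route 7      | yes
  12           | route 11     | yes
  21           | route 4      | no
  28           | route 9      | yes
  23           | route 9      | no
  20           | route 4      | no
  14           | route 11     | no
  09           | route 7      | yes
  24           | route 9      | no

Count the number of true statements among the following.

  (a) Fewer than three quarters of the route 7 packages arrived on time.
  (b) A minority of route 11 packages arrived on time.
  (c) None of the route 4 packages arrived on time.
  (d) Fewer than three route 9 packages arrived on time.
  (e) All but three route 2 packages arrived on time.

4

(a) route 7: |A| = 5, |A ∩ B| = 3; needs |A ∩ B| / |A| < 3/4 — true.
(b) route 11: |A| = 5, |A ∩ B| = 2; needs |A ∩ B| < |A ∖ B| — true.
(c) route 4: |A| = 5, |A ∩ B| = 0; needs A ∩ B = ∅ (|A ∩ B| = 0) — true.
(d) route 9: |A| = 7, |A ∩ B| = 2; needs |A ∩ B| < 3 — true.
(e) route 2: |A| = 9, |A ∩ B| = 7; needs |A ∖ B| = 3 — false.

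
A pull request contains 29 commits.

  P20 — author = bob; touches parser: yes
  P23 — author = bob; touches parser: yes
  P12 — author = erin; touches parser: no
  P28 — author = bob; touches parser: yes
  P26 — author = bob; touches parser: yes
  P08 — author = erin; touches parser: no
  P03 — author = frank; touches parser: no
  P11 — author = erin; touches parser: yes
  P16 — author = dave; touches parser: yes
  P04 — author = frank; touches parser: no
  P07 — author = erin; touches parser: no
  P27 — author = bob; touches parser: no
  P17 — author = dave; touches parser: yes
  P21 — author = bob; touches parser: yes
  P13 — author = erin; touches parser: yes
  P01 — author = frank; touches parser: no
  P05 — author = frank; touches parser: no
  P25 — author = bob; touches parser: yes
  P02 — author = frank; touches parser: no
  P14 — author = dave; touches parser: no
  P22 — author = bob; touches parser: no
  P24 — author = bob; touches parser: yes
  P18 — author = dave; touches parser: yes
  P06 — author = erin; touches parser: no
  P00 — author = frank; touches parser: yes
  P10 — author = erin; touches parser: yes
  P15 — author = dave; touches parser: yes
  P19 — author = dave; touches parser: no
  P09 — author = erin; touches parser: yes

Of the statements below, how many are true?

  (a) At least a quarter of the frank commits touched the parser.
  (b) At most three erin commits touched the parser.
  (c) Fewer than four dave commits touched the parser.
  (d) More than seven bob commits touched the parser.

0

(a) frank: |A| = 6, |A ∩ B| = 1; needs |A ∩ B| / |A| ≥ 1/4 — false.
(b) erin: |A| = 8, |A ∩ B| = 4; needs |A ∩ B| ≤ 3 — false.
(c) dave: |A| = 6, |A ∩ B| = 4; needs |A ∩ B| < 4 — false.
(d) bob: |A| = 9, |A ∩ B| = 7; needs |A ∩ B| > 7 — false.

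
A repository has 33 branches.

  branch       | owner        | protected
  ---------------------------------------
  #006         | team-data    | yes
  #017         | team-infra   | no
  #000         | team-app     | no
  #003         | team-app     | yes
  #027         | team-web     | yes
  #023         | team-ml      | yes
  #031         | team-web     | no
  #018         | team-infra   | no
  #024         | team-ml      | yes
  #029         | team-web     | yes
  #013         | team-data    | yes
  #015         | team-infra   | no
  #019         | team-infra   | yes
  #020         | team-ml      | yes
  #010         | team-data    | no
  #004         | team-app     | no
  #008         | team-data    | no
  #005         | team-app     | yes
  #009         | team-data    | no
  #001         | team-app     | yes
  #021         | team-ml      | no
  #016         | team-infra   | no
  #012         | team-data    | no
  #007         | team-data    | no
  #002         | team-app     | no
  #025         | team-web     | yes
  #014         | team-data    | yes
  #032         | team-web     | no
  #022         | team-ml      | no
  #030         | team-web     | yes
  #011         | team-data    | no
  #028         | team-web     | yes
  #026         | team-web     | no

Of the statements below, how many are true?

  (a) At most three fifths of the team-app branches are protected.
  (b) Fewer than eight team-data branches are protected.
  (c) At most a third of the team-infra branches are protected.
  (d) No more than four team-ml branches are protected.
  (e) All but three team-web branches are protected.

5

(a) team-app: |A| = 6, |A ∩ B| = 3; needs |A ∩ B| / |A| ≤ 3/5 — true.
(b) team-data: |A| = 9, |A ∩ B| = 3; needs |A ∩ B| < 8 — true.
(c) team-infra: |A| = 5, |A ∩ B| = 1; needs |A ∩ B| / |A| ≤ 1/3 — true.
(d) team-ml: |A| = 5, |A ∩ B| = 3; needs |A ∩ B| ≤ 4 — true.
(e) team-web: |A| = 8, |A ∩ B| = 5; needs |A ∖ B| = 3 — true.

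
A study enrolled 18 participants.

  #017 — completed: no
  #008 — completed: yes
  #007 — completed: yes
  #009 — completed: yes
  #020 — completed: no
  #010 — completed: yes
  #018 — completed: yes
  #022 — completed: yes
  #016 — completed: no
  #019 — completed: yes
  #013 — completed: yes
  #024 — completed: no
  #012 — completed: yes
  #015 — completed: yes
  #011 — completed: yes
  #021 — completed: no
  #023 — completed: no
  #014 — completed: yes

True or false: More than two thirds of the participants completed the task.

Truth condition: |A ∩ B| / |A| > 2/3.
|A| = 18, |A ∩ B| = 12, |A ∖ B| = 6.
|A ∩ B|/|A| = 12/18, so the statement is false.

False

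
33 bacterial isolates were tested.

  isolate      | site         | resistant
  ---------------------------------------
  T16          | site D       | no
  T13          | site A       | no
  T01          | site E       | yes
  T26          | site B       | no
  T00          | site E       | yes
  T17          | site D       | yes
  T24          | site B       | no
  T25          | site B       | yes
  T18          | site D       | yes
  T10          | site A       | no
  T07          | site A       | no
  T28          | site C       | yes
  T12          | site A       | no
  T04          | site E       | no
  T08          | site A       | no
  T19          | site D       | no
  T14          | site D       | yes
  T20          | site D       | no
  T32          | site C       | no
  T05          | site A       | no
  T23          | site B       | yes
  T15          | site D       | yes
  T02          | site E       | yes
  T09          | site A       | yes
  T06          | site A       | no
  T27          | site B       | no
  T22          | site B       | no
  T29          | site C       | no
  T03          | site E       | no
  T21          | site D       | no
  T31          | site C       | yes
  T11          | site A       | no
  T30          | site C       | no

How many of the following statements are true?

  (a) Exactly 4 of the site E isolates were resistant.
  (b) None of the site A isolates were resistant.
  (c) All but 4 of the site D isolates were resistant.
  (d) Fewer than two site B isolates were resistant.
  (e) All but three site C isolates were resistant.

(a) site E: |A| = 5, |A ∩ B| = 3; needs |A ∩ B| = 4 — false.
(b) site A: |A| = 9, |A ∩ B| = 1; needs A ∩ B = ∅ (|A ∩ B| = 0) — false.
(c) site D: |A| = 8, |A ∩ B| = 4; needs |A ∖ B| = 4 — true.
(d) site B: |A| = 6, |A ∩ B| = 2; needs |A ∩ B| < 2 — false.
(e) site C: |A| = 5, |A ∩ B| = 2; needs |A ∖ B| = 3 — true.

2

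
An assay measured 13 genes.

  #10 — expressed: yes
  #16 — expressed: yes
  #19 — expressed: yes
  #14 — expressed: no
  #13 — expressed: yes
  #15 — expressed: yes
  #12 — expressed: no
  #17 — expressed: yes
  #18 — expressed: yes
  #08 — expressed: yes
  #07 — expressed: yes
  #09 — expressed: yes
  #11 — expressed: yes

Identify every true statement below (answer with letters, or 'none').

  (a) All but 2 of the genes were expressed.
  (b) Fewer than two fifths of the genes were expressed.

(a)

|A| = 13, |A ∩ B| = 11, |A ∖ B| = 2.
(a) |A ∖ B| = 2: holds.
(b) |A ∩ B| / |A| < 2/5: fails.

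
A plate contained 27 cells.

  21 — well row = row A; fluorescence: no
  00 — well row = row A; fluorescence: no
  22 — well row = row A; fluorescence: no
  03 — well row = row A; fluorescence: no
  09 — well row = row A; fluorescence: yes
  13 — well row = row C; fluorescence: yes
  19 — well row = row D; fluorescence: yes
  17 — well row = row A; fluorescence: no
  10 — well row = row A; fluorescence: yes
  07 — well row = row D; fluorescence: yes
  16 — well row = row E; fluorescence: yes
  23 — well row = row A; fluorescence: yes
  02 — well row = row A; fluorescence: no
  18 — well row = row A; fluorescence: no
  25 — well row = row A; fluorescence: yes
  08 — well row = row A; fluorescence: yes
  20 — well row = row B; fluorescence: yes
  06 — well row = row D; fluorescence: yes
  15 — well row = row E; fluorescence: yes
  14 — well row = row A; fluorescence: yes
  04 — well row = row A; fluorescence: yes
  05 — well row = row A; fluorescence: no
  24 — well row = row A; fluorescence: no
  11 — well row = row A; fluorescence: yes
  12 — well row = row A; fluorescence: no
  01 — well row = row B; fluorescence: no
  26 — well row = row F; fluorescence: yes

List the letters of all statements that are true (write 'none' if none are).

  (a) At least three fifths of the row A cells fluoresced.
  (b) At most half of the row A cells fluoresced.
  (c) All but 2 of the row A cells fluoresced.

|A| = 18, |A ∩ B| = 8, |A ∖ B| = 10.
(a) |A ∩ B| / |A| ≥ 3/5: fails.
(b) |A ∩ B| ≤ |A ∖ B|: holds.
(c) |A ∖ B| = 2: fails.

(b)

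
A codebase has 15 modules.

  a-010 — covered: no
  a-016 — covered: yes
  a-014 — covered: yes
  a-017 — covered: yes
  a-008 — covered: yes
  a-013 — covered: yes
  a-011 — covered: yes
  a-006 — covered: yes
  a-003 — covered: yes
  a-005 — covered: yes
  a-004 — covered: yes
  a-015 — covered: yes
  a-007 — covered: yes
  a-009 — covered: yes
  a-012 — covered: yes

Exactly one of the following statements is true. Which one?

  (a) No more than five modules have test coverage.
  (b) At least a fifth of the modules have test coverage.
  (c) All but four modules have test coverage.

(b)

|A| = 15, |A ∩ B| = 14, |A ∖ B| = 1.
(a) requires |A ∩ B| ≤ 5: false.
(b) requires |A ∩ B| / |A| ≥ 1/5: true.
(c) requires |A ∖ B| = 4: false.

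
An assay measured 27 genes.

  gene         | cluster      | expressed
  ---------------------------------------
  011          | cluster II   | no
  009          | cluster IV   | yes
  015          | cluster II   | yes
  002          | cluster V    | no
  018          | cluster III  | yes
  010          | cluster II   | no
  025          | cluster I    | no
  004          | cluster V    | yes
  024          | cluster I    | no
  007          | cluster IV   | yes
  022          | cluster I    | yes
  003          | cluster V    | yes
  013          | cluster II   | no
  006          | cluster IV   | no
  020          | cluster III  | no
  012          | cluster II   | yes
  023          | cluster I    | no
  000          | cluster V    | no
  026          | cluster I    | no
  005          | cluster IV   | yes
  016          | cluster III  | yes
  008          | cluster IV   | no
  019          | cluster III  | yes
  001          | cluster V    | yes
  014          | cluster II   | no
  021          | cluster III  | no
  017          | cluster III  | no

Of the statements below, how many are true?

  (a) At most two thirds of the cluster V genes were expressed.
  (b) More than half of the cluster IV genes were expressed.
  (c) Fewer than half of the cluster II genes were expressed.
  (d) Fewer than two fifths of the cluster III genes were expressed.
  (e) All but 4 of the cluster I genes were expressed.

4

(a) cluster V: |A| = 5, |A ∩ B| = 3; needs |A ∩ B| / |A| ≤ 2/3 — true.
(b) cluster IV: |A| = 5, |A ∩ B| = 3; needs |A ∩ B| > |A ∖ B| — true.
(c) cluster II: |A| = 6, |A ∩ B| = 2; needs |A ∩ B| < |A ∖ B| — true.
(d) cluster III: |A| = 6, |A ∩ B| = 3; needs |A ∩ B| / |A| < 2/5 — false.
(e) cluster I: |A| = 5, |A ∩ B| = 1; needs |A ∖ B| = 4 — true.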